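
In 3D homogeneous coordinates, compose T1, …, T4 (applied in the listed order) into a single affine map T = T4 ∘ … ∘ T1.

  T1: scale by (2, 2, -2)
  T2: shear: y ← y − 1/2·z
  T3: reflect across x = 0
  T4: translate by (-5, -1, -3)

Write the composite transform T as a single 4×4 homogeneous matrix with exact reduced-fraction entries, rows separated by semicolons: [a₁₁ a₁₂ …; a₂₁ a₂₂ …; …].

T = [-2 0 0 -5; 0 2 1 -1; 0 0 -2 -3; 0 0 0 1]

T1 = [2 0 0 0; 0 2 0 0; 0 0 -2 0; 0 0 0 1]
T2·T1 = [2 0 0 0; 0 2 1 0; 0 0 -2 0; 0 0 0 1]
T3·…·T1 = [-2 0 0 0; 0 2 1 0; 0 0 -2 0; 0 0 0 1]
T4·…·T1 = [-2 0 0 -5; 0 2 1 -1; 0 0 -2 -3; 0 0 0 1]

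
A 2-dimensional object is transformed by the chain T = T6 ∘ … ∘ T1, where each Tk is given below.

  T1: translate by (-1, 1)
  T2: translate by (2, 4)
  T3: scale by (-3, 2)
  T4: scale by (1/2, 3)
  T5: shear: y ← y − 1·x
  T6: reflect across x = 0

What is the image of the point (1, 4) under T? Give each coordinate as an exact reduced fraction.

T1 translate by (-1, 1): (1, 4) → (0, 5)
T2 translate by (2, 4): (0, 5) → (2, 9)
T3 scale by (-3, 2): (2, 9) → (-6, 18)
T4 scale by (1/2, 3): (-6, 18) → (-3, 54)
T5 shear: y ← y − 1·x: (-3, 54) → (-3, 57)
T6 reflect across x = 0: (-3, 57) → (3, 57)

T(p) = (3, 57)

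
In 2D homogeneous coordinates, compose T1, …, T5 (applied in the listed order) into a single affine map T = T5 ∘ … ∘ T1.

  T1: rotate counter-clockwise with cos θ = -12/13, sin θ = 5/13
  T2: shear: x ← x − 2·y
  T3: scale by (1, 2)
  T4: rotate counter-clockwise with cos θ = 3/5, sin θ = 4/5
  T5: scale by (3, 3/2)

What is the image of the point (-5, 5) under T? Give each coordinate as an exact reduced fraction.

T(p) = (777/13, 93/13)

T1 rotate counter-clockwise with cos θ = -12/13, sin θ = 5/13: (-5, 5) → (35/13, -85/13)
T2 shear: x ← x − 2·y: (35/13, -85/13) → (205/13, -85/13)
T3 scale by (1, 2): (205/13, -85/13) → (205/13, -170/13)
T4 rotate counter-clockwise with cos θ = 3/5, sin θ = 4/5: (205/13, -170/13) → (259/13, 62/13)
T5 scale by (3, 3/2): (259/13, 62/13) → (777/13, 93/13)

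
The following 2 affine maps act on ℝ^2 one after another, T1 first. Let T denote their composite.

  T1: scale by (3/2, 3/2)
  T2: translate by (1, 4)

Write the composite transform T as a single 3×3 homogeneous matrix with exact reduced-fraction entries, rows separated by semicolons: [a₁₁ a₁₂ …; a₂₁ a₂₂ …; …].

T1 = [3/2 0 0; 0 3/2 0; 0 0 1]
T2·T1 = [3/2 0 1; 0 3/2 4; 0 0 1]

T = [3/2 0 1; 0 3/2 4; 0 0 1]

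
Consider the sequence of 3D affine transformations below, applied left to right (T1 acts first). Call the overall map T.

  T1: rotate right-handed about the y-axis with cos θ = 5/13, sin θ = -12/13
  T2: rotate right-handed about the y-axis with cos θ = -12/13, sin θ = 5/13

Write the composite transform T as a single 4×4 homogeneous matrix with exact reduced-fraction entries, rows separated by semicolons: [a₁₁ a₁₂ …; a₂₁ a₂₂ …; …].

T = [0 0 1 0; 0 1 0 0; -1 0 0 0; 0 0 0 1]

T1 = [5/13 0 -12/13 0; 0 1 0 0; 12/13 0 5/13 0; 0 0 0 1]
T2·T1 = [0 0 1 0; 0 1 0 0; -1 0 0 0; 0 0 0 1]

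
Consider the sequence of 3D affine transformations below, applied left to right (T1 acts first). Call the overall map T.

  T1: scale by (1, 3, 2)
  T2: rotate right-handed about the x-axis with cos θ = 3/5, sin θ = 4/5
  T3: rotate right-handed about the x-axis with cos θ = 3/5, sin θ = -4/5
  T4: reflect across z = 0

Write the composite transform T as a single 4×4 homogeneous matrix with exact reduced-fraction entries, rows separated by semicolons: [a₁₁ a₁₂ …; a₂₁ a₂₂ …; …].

T = [1 0 0 0; 0 3 0 0; 0 0 -2 0; 0 0 0 1]

T1 = [1 0 0 0; 0 3 0 0; 0 0 2 0; 0 0 0 1]
T2·T1 = [1 0 0 0; 0 9/5 -8/5 0; 0 12/5 6/5 0; 0 0 0 1]
T3·…·T1 = [1 0 0 0; 0 3 0 0; 0 0 2 0; 0 0 0 1]
T4·…·T1 = [1 0 0 0; 0 3 0 0; 0 0 -2 0; 0 0 0 1]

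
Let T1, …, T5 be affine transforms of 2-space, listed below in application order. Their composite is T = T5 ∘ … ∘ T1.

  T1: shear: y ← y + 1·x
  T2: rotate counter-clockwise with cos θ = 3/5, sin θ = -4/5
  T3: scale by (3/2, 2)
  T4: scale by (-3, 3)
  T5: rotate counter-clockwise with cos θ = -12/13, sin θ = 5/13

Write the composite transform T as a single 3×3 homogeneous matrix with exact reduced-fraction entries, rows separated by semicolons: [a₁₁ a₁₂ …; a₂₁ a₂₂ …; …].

T = [408/65 126/65 0; -171/130 -306/65 0; 0 0 1]

T1 = [1 0 0; 1 1 0; 0 0 1]
T2·T1 = [7/5 4/5 0; -1/5 3/5 0; 0 0 1]
T3·…·T1 = [21/10 6/5 0; -2/5 6/5 0; 0 0 1]
T4·…·T1 = [-63/10 -18/5 0; -6/5 18/5 0; 0 0 1]
T5·…·T1 = [408/65 126/65 0; -171/130 -306/65 0; 0 0 1]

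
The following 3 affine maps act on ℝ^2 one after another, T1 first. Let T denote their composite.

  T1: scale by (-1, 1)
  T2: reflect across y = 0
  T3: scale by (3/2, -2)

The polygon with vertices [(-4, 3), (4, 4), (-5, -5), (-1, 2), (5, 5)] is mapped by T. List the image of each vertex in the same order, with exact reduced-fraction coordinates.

image vertices: (6, 6), (-6, 8), (15/2, -10), (3/2, 4), (-15/2, 10)

T1 scale by (-1, 1): (-4, 3) → (4, 3); (4, 4) → (-4, 4); (-5, -5) → (5, -5); (-1, 2) → (1, 2); (5, 5) → (-5, 5)
T2 reflect across y = 0: (4, 3) → (4, -3); (-4, 4) → (-4, -4); (5, -5) → (5, 5); (1, 2) → (1, -2); (-5, 5) → (-5, -5)
T3 scale by (3/2, -2): (4, -3) → (6, 6); (-4, -4) → (-6, 8); (5, 5) → (15/2, -10); (1, -2) → (3/2, 4); (-5, -5) → (-15/2, 10)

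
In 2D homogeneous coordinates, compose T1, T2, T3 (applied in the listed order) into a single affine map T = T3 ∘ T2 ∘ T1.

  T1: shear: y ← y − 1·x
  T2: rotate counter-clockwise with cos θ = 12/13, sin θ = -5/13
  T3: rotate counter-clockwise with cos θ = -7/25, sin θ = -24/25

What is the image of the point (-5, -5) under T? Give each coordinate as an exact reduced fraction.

T(p) = (204/65, 253/65)

T1 shear: y ← y − 1·x: (-5, -5) → (-5, 0)
T2 rotate counter-clockwise with cos θ = 12/13, sin θ = -5/13: (-5, 0) → (-60/13, 25/13)
T3 rotate counter-clockwise with cos θ = -7/25, sin θ = -24/25: (-60/13, 25/13) → (204/65, 253/65)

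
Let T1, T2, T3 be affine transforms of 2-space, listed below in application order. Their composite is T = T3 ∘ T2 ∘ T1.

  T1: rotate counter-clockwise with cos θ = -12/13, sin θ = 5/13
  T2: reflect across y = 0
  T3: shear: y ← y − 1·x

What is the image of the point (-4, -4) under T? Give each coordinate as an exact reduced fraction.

T1 rotate counter-clockwise with cos θ = -12/13, sin θ = 5/13: (-4, -4) → (68/13, 28/13)
T2 reflect across y = 0: (68/13, 28/13) → (68/13, -28/13)
T3 shear: y ← y − 1·x: (68/13, -28/13) → (68/13, -96/13)

T(p) = (68/13, -96/13)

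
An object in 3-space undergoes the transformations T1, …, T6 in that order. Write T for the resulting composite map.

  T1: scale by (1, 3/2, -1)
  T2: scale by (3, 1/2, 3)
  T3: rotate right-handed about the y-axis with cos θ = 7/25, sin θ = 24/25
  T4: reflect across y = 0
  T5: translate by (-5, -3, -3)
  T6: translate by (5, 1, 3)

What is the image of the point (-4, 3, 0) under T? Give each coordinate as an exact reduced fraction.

T1 scale by (1, 3/2, -1): (-4, 3, 0) → (-4, 9/2, 0)
T2 scale by (3, 1/2, 3): (-4, 9/2, 0) → (-12, 9/4, 0)
T3 rotate right-handed about the y-axis with cos θ = 7/25, sin θ = 24/25: (-12, 9/4, 0) → (-84/25, 9/4, 288/25)
T4 reflect across y = 0: (-84/25, 9/4, 288/25) → (-84/25, -9/4, 288/25)
T5 translate by (-5, -3, -3): (-84/25, -9/4, 288/25) → (-209/25, -21/4, 213/25)
T6 translate by (5, 1, 3): (-209/25, -21/4, 213/25) → (-84/25, -17/4, 288/25)

T(p) = (-84/25, -17/4, 288/25)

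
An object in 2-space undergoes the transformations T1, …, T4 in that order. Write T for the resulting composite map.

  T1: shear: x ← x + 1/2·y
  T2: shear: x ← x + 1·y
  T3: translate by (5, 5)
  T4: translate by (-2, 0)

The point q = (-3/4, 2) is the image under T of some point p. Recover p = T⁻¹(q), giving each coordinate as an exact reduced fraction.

p = (3/4, -3)

T1 = [1 1/2 0; 0 1 0; 0 0 1]
T2·T1 = [1 3/2 0; 0 1 0; 0 0 1]
T3·…·T1 = [1 3/2 5; 0 1 5; 0 0 1]
T4·…·T1 = [1 3/2 3; 0 1 5; 0 0 1]
det M = 1; M⁻¹ = [1 -3/2 9/2; 0 1 -5; 0 0 1]
M⁻¹ · (-3/4, 2)ᵀ = (3/4, -3)ᵀ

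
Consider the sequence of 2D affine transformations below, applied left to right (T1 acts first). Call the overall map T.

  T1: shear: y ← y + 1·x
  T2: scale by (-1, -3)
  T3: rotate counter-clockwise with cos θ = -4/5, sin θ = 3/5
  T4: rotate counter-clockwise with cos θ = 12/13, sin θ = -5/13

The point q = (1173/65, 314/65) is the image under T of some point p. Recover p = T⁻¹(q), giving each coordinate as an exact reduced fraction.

p = (5, 1)

T1 = [1 0 0; 1 1 0; 0 0 1]
T2·T1 = [-1 0 0; -3 -3 0; 0 0 1]
T3·…·T1 = [13/5 9/5 0; 9/5 12/5 0; 0 0 1]
T4·…·T1 = [201/65 168/65 0; 43/65 99/65 0; 0 0 1]
det M = 3; M⁻¹ = [33/65 -56/65 0; -43/195 67/65 0; 0 0 1]
M⁻¹ · (1173/65, 314/65)ᵀ = (5, 1)ᵀ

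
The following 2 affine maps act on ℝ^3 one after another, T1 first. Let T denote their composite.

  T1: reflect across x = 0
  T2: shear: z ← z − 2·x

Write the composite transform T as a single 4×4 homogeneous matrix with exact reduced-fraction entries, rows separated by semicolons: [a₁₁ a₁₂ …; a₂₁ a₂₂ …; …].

T1 = [-1 0 0 0; 0 1 0 0; 0 0 1 0; 0 0 0 1]
T2·T1 = [-1 0 0 0; 0 1 0 0; 2 0 1 0; 0 0 0 1]

T = [-1 0 0 0; 0 1 0 0; 2 0 1 0; 0 0 0 1]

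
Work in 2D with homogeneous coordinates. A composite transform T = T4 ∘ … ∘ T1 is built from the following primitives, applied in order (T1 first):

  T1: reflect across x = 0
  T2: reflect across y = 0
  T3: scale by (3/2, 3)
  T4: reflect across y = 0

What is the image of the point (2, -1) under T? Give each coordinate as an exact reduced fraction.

T(p) = (-3, -3)

T1 reflect across x = 0: (2, -1) → (-2, -1)
T2 reflect across y = 0: (-2, -1) → (-2, 1)
T3 scale by (3/2, 3): (-2, 1) → (-3, 3)
T4 reflect across y = 0: (-3, 3) → (-3, -3)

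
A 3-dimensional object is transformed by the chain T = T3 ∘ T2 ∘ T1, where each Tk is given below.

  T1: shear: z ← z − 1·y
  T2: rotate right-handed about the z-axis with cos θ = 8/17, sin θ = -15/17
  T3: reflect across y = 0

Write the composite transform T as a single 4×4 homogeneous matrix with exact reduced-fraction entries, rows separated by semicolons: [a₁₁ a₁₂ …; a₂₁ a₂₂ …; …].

T1 = [1 0 0 0; 0 1 0 0; 0 -1 1 0; 0 0 0 1]
T2·T1 = [8/17 15/17 0 0; -15/17 8/17 0 0; 0 -1 1 0; 0 0 0 1]
T3·…·T1 = [8/17 15/17 0 0; 15/17 -8/17 0 0; 0 -1 1 0; 0 0 0 1]

T = [8/17 15/17 0 0; 15/17 -8/17 0 0; 0 -1 1 0; 0 0 0 1]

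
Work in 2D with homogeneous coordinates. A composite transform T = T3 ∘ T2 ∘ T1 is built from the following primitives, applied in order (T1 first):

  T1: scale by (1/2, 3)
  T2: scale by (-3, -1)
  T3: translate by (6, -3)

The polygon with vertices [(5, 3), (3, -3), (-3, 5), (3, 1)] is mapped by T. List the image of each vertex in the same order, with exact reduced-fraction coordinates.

image vertices: (-3/2, -12), (3/2, 6), (21/2, -18), (3/2, -6)

T1 scale by (1/2, 3): (5, 3) → (5/2, 9); (3, -3) → (3/2, -9); (-3, 5) → (-3/2, 15); (3, 1) → (3/2, 3)
T2 scale by (-3, -1): (5/2, 9) → (-15/2, -9); (3/2, -9) → (-9/2, 9); (-3/2, 15) → (9/2, -15); (3/2, 3) → (-9/2, -3)
T3 translate by (6, -3): (-15/2, -9) → (-3/2, -12); (-9/2, 9) → (3/2, 6); (9/2, -15) → (21/2, -18); (-9/2, -3) → (3/2, -6)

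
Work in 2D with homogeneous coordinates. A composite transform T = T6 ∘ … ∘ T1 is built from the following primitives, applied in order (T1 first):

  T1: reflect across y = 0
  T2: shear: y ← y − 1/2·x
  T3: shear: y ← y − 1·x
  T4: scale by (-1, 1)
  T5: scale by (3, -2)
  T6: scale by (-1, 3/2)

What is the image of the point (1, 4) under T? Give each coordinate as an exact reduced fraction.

T(p) = (3, 33/2)

T1 reflect across y = 0: (1, 4) → (1, -4)
T2 shear: y ← y − 1/2·x: (1, -4) → (1, -9/2)
T3 shear: y ← y − 1·x: (1, -9/2) → (1, -11/2)
T4 scale by (-1, 1): (1, -11/2) → (-1, -11/2)
T5 scale by (3, -2): (-1, -11/2) → (-3, 11)
T6 scale by (-1, 3/2): (-3, 11) → (3, 33/2)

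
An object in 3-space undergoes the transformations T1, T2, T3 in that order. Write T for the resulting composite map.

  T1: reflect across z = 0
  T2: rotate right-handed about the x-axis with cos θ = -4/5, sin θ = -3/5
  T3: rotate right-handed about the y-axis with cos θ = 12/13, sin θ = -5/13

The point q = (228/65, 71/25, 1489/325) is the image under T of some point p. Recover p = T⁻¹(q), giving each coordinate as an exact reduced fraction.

T1 = [1 0 0 0; 0 1 0 0; 0 0 -1 0; 0 0 0 1]
T2·T1 = [1 0 0 0; 0 -4/5 -3/5 0; 0 -3/5 4/5 0; 0 0 0 1]
T3·…·T1 = [12/13 3/13 -4/13 0; 0 -4/5 -3/5 0; 5/13 -36/65 48/65 0; 0 0 0 1]
det M = -1; M⁻¹ = [12/13 0 5/13 0; 3/13 -4/5 -36/65 0; -4/13 -3/5 48/65 0; 0 0 0 1]
M⁻¹ · (228/65, 71/25, 1489/325)ᵀ = (5, -4, 3/5)ᵀ

p = (5, -4, 3/5)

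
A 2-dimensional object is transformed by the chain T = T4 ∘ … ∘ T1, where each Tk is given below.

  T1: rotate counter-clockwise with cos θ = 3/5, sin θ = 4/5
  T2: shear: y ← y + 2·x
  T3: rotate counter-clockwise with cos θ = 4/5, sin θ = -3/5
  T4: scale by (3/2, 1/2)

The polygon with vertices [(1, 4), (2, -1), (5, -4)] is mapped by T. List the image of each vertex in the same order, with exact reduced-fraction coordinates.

T1 rotate counter-clockwise with cos θ = 3/5, sin θ = 4/5: (1, 4) → (-13/5, 16/5); (2, -1) → (2, 1); (5, -4) → (31/5, 8/5)
T2 shear: y ← y + 2·x: (-13/5, 16/5) → (-13/5, -2); (2, 1) → (2, 5); (31/5, 8/5) → (31/5, 14)
T3 rotate counter-clockwise with cos θ = 4/5, sin θ = -3/5: (-13/5, -2) → (-82/25, -1/25); (2, 5) → (23/5, 14/5); (31/5, 14) → (334/25, 187/25)
T4 scale by (3/2, 1/2): (-82/25, -1/25) → (-123/25, -1/50); (23/5, 14/5) → (69/10, 7/5); (334/25, 187/25) → (501/25, 187/50)

image vertices: (-123/25, -1/50), (69/10, 7/5), (501/25, 187/50)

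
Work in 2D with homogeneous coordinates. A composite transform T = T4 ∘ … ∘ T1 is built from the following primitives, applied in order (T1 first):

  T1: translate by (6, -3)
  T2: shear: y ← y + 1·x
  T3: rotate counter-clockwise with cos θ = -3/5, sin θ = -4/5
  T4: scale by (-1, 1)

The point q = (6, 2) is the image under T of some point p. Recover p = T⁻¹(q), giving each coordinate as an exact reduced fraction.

p = (-4, -5)

T1 = [1 0 6; 0 1 -3; 0 0 1]
T2·T1 = [1 0 6; 1 1 3; 0 0 1]
T3·…·T1 = [1/5 4/5 -6/5; -7/5 -3/5 -33/5; 0 0 1]
T4·…·T1 = [-1/5 -4/5 6/5; -7/5 -3/5 -33/5; 0 0 1]
det M = -1; M⁻¹ = [3/5 -4/5 -6; -7/5 1/5 3; 0 0 1]
M⁻¹ · (6, 2)ᵀ = (-4, -5)ᵀ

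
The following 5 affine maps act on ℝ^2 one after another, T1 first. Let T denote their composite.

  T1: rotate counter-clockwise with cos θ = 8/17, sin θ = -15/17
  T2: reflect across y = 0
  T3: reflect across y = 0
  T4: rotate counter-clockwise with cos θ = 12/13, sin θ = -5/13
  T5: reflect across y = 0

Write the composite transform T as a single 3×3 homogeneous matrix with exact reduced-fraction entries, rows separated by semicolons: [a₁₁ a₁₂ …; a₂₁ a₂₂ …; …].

T1 = [8/17 15/17 0; -15/17 8/17 0; 0 0 1]
T2·T1 = [8/17 15/17 0; 15/17 -8/17 0; 0 0 1]
T3·…·T1 = [8/17 15/17 0; -15/17 8/17 0; 0 0 1]
T4·…·T1 = [21/221 220/221 0; -220/221 21/221 0; 0 0 1]
T5·…·T1 = [21/221 220/221 0; 220/221 -21/221 0; 0 0 1]

T = [21/221 220/221 0; 220/221 -21/221 0; 0 0 1]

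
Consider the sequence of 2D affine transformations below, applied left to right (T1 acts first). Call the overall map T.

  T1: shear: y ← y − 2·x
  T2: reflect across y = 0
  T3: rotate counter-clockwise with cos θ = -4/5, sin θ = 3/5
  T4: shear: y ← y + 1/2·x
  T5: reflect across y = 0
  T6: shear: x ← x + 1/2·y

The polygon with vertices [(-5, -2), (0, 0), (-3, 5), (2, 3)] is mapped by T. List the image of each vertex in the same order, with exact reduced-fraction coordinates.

T1 shear: y ← y − 2·x: (-5, -2) → (-5, 8); (0, 0) → (0, 0); (-3, 5) → (-3, 11); (2, 3) → (2, -1)
T2 reflect across y = 0: (-5, 8) → (-5, -8); (0, 0) → (0, 0); (-3, 11) → (-3, -11); (2, -1) → (2, 1)
T3 rotate counter-clockwise with cos θ = -4/5, sin θ = 3/5: (-5, -8) → (44/5, 17/5); (0, 0) → (0, 0); (-3, -11) → (9, 7); (2, 1) → (-11/5, 2/5)
T4 shear: y ← y + 1/2·x: (44/5, 17/5) → (44/5, 39/5); (0, 0) → (0, 0); (9, 7) → (9, 23/2); (-11/5, 2/5) → (-11/5, -7/10)
T5 reflect across y = 0: (44/5, 39/5) → (44/5, -39/5); (0, 0) → (0, 0); (9, 23/2) → (9, -23/2); (-11/5, -7/10) → (-11/5, 7/10)
T6 shear: x ← x + 1/2·y: (44/5, -39/5) → (49/10, -39/5); (0, 0) → (0, 0); (9, -23/2) → (13/4, -23/2); (-11/5, 7/10) → (-37/20, 7/10)

image vertices: (49/10, -39/5), (0, 0), (13/4, -23/2), (-37/20, 7/10)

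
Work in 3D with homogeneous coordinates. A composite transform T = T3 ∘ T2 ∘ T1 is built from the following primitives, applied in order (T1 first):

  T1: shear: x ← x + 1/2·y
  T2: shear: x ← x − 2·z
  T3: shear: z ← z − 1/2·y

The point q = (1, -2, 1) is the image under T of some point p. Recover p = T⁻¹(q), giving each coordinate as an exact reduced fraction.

T1 = [1 1/2 0 0; 0 1 0 0; 0 0 1 0; 0 0 0 1]
T2·T1 = [1 1/2 -2 0; 0 1 0 0; 0 0 1 0; 0 0 0 1]
T3·…·T1 = [1 1/2 -2 0; 0 1 0 0; 0 -1/2 1 0; 0 0 0 1]
det M = 1; M⁻¹ = [1 1/2 2 0; 0 1 0 0; 0 1/2 1 0; 0 0 0 1]
M⁻¹ · (1, -2, 1)ᵀ = (2, -2, 0)ᵀ

p = (2, -2, 0)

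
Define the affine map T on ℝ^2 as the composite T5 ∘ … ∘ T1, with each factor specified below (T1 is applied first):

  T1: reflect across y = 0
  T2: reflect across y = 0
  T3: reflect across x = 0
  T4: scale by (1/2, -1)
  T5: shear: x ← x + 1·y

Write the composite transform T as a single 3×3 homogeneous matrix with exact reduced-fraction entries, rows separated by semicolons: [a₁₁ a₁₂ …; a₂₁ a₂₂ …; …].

T1 = [1 0 0; 0 -1 0; 0 0 1]
T2·T1 = [1 0 0; 0 1 0; 0 0 1]
T3·…·T1 = [-1 0 0; 0 1 0; 0 0 1]
T4·…·T1 = [-1/2 0 0; 0 -1 0; 0 0 1]
T5·…·T1 = [-1/2 -1 0; 0 -1 0; 0 0 1]

T = [-1/2 -1 0; 0 -1 0; 0 0 1]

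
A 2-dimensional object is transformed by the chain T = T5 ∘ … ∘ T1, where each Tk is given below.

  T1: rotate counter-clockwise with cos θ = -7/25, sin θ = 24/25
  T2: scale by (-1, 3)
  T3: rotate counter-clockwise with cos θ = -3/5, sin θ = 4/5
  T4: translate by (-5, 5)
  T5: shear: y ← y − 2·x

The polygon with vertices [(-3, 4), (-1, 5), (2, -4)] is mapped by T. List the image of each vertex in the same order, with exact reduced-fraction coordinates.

T1 rotate counter-clockwise with cos θ = -7/25, sin θ = 24/25: (-3, 4) → (-3, -4); (-1, 5) → (-113/25, -59/25); (2, -4) → (82/25, 76/25)
T2 scale by (-1, 3): (-3, -4) → (3, -12); (-113/25, -59/25) → (113/25, -177/25); (82/25, 76/25) → (-82/25, 228/25)
T3 rotate counter-clockwise with cos θ = -3/5, sin θ = 4/5: (3, -12) → (39/5, 48/5); (113/25, -177/25) → (369/125, 983/125); (-82/25, 228/25) → (-666/125, -1012/125)
T4 translate by (-5, 5): (39/5, 48/5) → (14/5, 73/5); (369/125, 983/125) → (-256/125, 1608/125); (-666/125, -1012/125) → (-1291/125, -387/125)
T5 shear: y ← y − 2·x: (14/5, 73/5) → (14/5, 9); (-256/125, 1608/125) → (-256/125, 424/25); (-1291/125, -387/125) → (-1291/125, 439/25)

image vertices: (14/5, 9), (-256/125, 424/25), (-1291/125, 439/25)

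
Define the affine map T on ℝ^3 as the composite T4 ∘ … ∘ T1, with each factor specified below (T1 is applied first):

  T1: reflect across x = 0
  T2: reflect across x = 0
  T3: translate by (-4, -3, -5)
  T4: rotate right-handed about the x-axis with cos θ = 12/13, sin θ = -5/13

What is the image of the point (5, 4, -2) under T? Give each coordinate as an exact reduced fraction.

T(p) = (1, -23/13, -89/13)

T1 reflect across x = 0: (5, 4, -2) → (-5, 4, -2)
T2 reflect across x = 0: (-5, 4, -2) → (5, 4, -2)
T3 translate by (-4, -3, -5): (5, 4, -2) → (1, 1, -7)
T4 rotate right-handed about the x-axis with cos θ = 12/13, sin θ = -5/13: (1, 1, -7) → (1, -23/13, -89/13)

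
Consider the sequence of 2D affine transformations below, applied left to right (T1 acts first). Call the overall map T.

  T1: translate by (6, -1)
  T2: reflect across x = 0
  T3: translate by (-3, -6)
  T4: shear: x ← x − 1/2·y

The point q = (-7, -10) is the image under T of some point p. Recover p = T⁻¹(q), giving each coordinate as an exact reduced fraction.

T1 = [1 0 6; 0 1 -1; 0 0 1]
T2·T1 = [-1 0 -6; 0 1 -1; 0 0 1]
T3·…·T1 = [-1 0 -9; 0 1 -7; 0 0 1]
T4·…·T1 = [-1 -1/2 -11/2; 0 1 -7; 0 0 1]
det M = -1; M⁻¹ = [-1 -1/2 -9; 0 1 7; 0 0 1]
M⁻¹ · (-7, -10)ᵀ = (3, -3)ᵀ

p = (3, -3)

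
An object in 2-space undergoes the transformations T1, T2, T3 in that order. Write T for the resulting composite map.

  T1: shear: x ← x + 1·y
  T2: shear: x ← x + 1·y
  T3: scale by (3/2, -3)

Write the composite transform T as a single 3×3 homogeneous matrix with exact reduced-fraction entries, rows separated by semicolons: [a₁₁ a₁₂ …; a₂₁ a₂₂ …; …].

T = [3/2 3 0; 0 -3 0; 0 0 1]

T1 = [1 1 0; 0 1 0; 0 0 1]
T2·T1 = [1 2 0; 0 1 0; 0 0 1]
T3·…·T1 = [3/2 3 0; 0 -3 0; 0 0 1]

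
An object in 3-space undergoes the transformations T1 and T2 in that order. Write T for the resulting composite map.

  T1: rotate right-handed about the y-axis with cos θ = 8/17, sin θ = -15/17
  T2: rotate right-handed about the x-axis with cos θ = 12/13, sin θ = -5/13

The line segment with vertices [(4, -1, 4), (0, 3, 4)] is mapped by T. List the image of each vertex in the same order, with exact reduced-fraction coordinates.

T1 rotate right-handed about the y-axis with cos θ = 8/17, sin θ = -15/17: (4, -1, 4) → (-28/17, -1, 92/17); (0, 3, 4) → (-60/17, 3, 32/17)
T2 rotate right-handed about the x-axis with cos θ = 12/13, sin θ = -5/13: (-28/17, -1, 92/17) → (-28/17, 256/221, 1189/221); (-60/17, 3, 32/17) → (-60/17, 772/221, 129/221)

image vertices: (-28/17, 256/221, 1189/221), (-60/17, 772/221, 129/221)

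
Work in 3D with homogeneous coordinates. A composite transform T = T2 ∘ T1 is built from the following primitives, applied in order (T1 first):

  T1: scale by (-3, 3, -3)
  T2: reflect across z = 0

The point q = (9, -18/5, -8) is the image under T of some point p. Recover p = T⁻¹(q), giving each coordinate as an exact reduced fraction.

p = (-3, -6/5, -8/3)

T1 = [-3 0 0 0; 0 3 0 0; 0 0 -3 0; 0 0 0 1]
T2·T1 = [-3 0 0 0; 0 3 0 0; 0 0 3 0; 0 0 0 1]
det M = -27; M⁻¹ = [-1/3 0 0 0; 0 1/3 0 0; 0 0 1/3 0; 0 0 0 1]
M⁻¹ · (9, -18/5, -8)ᵀ = (-3, -6/5, -8/3)ᵀ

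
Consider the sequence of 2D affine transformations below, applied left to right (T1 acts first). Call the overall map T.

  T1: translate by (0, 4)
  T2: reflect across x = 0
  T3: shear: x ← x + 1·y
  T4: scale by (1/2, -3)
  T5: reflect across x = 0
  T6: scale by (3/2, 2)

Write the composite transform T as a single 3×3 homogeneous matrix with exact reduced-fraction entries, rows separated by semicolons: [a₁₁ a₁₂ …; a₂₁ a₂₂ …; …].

T = [3/4 -3/4 -3; 0 -6 -24; 0 0 1]

T1 = [1 0 0; 0 1 4; 0 0 1]
T2·T1 = [-1 0 0; 0 1 4; 0 0 1]
T3·…·T1 = [-1 1 4; 0 1 4; 0 0 1]
T4·…·T1 = [-1/2 1/2 2; 0 -3 -12; 0 0 1]
T5·…·T1 = [1/2 -1/2 -2; 0 -3 -12; 0 0 1]
T6·…·T1 = [3/4 -3/4 -3; 0 -6 -24; 0 0 1]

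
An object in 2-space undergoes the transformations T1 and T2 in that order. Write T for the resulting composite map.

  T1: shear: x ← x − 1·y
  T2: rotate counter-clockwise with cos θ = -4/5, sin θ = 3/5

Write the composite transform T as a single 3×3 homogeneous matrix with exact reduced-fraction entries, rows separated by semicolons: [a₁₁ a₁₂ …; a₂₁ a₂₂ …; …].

T = [-4/5 1/5 0; 3/5 -7/5 0; 0 0 1]

T1 = [1 -1 0; 0 1 0; 0 0 1]
T2·T1 = [-4/5 1/5 0; 3/5 -7/5 0; 0 0 1]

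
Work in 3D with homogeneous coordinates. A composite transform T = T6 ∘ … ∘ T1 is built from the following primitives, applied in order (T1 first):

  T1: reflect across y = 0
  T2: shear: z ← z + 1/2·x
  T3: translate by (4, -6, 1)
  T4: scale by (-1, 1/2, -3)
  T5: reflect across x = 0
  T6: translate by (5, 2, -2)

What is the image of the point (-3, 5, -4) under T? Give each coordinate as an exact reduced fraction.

T(p) = (6, -7/2, 23/2)

T1 reflect across y = 0: (-3, 5, -4) → (-3, -5, -4)
T2 shear: z ← z + 1/2·x: (-3, -5, -4) → (-3, -5, -11/2)
T3 translate by (4, -6, 1): (-3, -5, -11/2) → (1, -11, -9/2)
T4 scale by (-1, 1/2, -3): (1, -11, -9/2) → (-1, -11/2, 27/2)
T5 reflect across x = 0: (-1, -11/2, 27/2) → (1, -11/2, 27/2)
T6 translate by (5, 2, -2): (1, -11/2, 27/2) → (6, -7/2, 23/2)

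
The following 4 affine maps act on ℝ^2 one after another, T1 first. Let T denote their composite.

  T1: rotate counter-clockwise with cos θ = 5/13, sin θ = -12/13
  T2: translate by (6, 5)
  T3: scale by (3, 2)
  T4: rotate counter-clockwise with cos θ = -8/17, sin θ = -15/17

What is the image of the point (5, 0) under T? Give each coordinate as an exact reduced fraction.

T1 rotate counter-clockwise with cos θ = 5/13, sin θ = -12/13: (5, 0) → (25/13, -60/13)
T2 translate by (6, 5): (25/13, -60/13) → (103/13, 5/13)
T3 scale by (3, 2): (103/13, 5/13) → (309/13, 10/13)
T4 rotate counter-clockwise with cos θ = -8/17, sin θ = -15/17: (309/13, 10/13) → (-2322/221, -4715/221)

T(p) = (-2322/221, -4715/221)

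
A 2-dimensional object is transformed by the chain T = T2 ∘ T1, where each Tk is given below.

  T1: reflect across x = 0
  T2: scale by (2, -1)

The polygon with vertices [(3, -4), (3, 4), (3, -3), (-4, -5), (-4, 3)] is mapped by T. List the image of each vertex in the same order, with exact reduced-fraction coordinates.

image vertices: (-6, 4), (-6, -4), (-6, 3), (8, 5), (8, -3)

T1 reflect across x = 0: (3, -4) → (-3, -4); (3, 4) → (-3, 4); (3, -3) → (-3, -3); (-4, -5) → (4, -5); (-4, 3) → (4, 3)
T2 scale by (2, -1): (-3, -4) → (-6, 4); (-3, 4) → (-6, -4); (-3, -3) → (-6, 3); (4, -5) → (8, 5); (4, 3) → (8, -3)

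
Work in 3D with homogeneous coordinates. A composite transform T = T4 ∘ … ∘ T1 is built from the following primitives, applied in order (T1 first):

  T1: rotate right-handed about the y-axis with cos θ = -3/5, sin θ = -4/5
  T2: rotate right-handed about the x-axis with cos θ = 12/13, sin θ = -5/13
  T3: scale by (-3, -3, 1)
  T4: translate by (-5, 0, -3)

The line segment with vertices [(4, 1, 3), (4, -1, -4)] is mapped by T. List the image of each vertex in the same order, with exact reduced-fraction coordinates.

T1 rotate right-handed about the y-axis with cos θ = -3/5, sin θ = -4/5: (4, 1, 3) → (-24/5, 1, 7/5); (4, -1, -4) → (4/5, -1, 28/5)
T2 rotate right-handed about the x-axis with cos θ = 12/13, sin θ = -5/13: (-24/5, 1, 7/5) → (-24/5, 19/13, 59/65); (4/5, -1, 28/5) → (4/5, 16/13, 361/65)
T3 scale by (-3, -3, 1): (-24/5, 19/13, 59/65) → (72/5, -57/13, 59/65); (4/5, 16/13, 361/65) → (-12/5, -48/13, 361/65)
T4 translate by (-5, 0, -3): (72/5, -57/13, 59/65) → (47/5, -57/13, -136/65); (-12/5, -48/13, 361/65) → (-37/5, -48/13, 166/65)

image vertices: (47/5, -57/13, -136/65), (-37/5, -48/13, 166/65)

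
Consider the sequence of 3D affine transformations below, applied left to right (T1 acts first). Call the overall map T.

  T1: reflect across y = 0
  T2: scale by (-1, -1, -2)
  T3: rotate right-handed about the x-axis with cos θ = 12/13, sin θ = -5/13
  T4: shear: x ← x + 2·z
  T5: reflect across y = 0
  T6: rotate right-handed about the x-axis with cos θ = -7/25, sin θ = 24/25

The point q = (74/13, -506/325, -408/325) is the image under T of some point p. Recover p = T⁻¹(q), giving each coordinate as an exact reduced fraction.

T1 = [1 0 0 0; 0 -1 0 0; 0 0 1 0; 0 0 0 1]
T2·T1 = [-1 0 0 0; 0 1 0 0; 0 0 -2 0; 0 0 0 1]
T3·…·T1 = [-1 0 0 0; 0 12/13 -10/13 0; 0 -5/13 -24/13 0; 0 0 0 1]
T4·…·T1 = [-1 -10/13 -48/13 0; 0 12/13 -10/13 0; 0 -5/13 -24/13 0; 0 0 0 1]
T5·…·T1 = [-1 -10/13 -48/13 0; 0 -12/13 10/13 0; 0 -5/13 -24/13 0; 0 0 0 1]
T6·…·T1 = [-1 -10/13 -48/13 0; 0 204/325 506/325 0; 0 -253/325 408/325 0; 0 0 0 1]
det M = -2; M⁻¹ = [-1 -48/25 -14/25 0; 0 204/325 -253/325 0; 0 253/650 102/325 0; 0 0 0 1]
M⁻¹ · (74/13, -506/325, -408/325)ᵀ = (-2, 0, -1)ᵀ

p = (-2, 0, -1)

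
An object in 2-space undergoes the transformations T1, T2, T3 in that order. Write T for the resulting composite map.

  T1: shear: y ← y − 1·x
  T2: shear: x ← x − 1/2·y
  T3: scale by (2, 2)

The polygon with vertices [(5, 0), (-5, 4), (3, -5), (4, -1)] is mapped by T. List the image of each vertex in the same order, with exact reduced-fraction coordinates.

image vertices: (15, -10), (-19, 18), (14, -16), (13, -10)

T1 shear: y ← y − 1·x: (5, 0) → (5, -5); (-5, 4) → (-5, 9); (3, -5) → (3, -8); (4, -1) → (4, -5)
T2 shear: x ← x − 1/2·y: (5, -5) → (15/2, -5); (-5, 9) → (-19/2, 9); (3, -8) → (7, -8); (4, -5) → (13/2, -5)
T3 scale by (2, 2): (15/2, -5) → (15, -10); (-19/2, 9) → (-19, 18); (7, -8) → (14, -16); (13/2, -5) → (13, -10)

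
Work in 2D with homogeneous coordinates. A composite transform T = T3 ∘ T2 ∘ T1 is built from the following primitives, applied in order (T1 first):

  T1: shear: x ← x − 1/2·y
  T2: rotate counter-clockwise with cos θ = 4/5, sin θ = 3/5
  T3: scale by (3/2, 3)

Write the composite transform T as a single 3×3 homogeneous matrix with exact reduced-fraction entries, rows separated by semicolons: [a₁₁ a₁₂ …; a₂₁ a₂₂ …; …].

T = [6/5 -3/2 0; 9/5 3/2 0; 0 0 1]

T1 = [1 -1/2 0; 0 1 0; 0 0 1]
T2·T1 = [4/5 -1 0; 3/5 1/2 0; 0 0 1]
T3·…·T1 = [6/5 -3/2 0; 9/5 3/2 0; 0 0 1]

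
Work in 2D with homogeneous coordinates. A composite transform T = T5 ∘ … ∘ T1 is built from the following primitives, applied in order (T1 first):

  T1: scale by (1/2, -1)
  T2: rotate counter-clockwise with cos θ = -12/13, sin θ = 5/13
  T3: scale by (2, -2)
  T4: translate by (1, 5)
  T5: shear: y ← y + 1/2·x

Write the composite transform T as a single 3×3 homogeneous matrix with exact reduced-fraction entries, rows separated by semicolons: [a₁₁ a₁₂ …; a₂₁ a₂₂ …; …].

T = [-12/13 10/13 1; -11/13 -19/13 11/2; 0 0 1]

T1 = [1/2 0 0; 0 -1 0; 0 0 1]
T2·T1 = [-6/13 5/13 0; 5/26 12/13 0; 0 0 1]
T3·…·T1 = [-12/13 10/13 0; -5/13 -24/13 0; 0 0 1]
T4·…·T1 = [-12/13 10/13 1; -5/13 -24/13 5; 0 0 1]
T5·…·T1 = [-12/13 10/13 1; -11/13 -19/13 11/2; 0 0 1]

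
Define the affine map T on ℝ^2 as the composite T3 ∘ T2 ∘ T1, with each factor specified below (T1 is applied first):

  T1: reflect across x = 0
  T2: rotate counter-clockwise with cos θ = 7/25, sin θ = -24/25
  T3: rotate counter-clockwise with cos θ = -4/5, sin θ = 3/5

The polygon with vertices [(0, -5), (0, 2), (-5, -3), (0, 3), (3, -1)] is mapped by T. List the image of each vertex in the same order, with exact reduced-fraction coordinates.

image vertices: (117/25, -44/25), (-234/125, 88/125), (571/125, 453/125), (-351/125, 132/125), (-3/25, -79/25)

T1 reflect across x = 0: (0, -5) → (0, -5); (0, 2) → (0, 2); (-5, -3) → (5, -3); (0, 3) → (0, 3); (3, -1) → (-3, -1)
T2 rotate counter-clockwise with cos θ = 7/25, sin θ = -24/25: (0, -5) → (-24/5, -7/5); (0, 2) → (48/25, 14/25); (5, -3) → (-37/25, -141/25); (0, 3) → (72/25, 21/25); (-3, -1) → (-9/5, 13/5)
T3 rotate counter-clockwise with cos θ = -4/5, sin θ = 3/5: (-24/5, -7/5) → (117/25, -44/25); (48/25, 14/25) → (-234/125, 88/125); (-37/25, -141/25) → (571/125, 453/125); (72/25, 21/25) → (-351/125, 132/125); (-9/5, 13/5) → (-3/25, -79/25)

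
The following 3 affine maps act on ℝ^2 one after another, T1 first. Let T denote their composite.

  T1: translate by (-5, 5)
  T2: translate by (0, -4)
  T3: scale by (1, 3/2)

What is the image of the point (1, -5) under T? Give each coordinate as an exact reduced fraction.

T1 translate by (-5, 5): (1, -5) → (-4, 0)
T2 translate by (0, -4): (-4, 0) → (-4, -4)
T3 scale by (1, 3/2): (-4, -4) → (-4, -6)

T(p) = (-4, -6)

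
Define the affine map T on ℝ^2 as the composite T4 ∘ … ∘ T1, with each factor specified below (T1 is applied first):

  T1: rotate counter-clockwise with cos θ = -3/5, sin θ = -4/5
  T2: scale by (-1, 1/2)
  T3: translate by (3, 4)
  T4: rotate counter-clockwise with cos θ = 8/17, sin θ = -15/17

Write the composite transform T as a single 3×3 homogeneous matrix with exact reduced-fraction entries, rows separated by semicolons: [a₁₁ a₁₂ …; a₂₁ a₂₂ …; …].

T = [-6/85 -109/170 84/17; -61/85 48/85 -13/17; 0 0 1]

T1 = [-3/5 4/5 0; -4/5 -3/5 0; 0 0 1]
T2·T1 = [3/5 -4/5 0; -2/5 -3/10 0; 0 0 1]
T3·…·T1 = [3/5 -4/5 3; -2/5 -3/10 4; 0 0 1]
T4·…·T1 = [-6/85 -109/170 84/17; -61/85 48/85 -13/17; 0 0 1]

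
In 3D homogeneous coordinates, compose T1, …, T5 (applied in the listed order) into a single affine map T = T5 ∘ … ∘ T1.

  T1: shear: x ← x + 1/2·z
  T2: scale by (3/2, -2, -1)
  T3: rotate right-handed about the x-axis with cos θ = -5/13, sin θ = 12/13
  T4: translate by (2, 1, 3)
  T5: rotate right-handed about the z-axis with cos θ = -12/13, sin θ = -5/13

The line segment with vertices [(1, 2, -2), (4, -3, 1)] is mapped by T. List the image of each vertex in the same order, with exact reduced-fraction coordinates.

T1 shear: x ← x + 1/2·z: (1, 2, -2) → (0, 2, -2); (4, -3, 1) → (9/2, -3, 1)
T2 scale by (3/2, -2, -1): (0, 2, -2) → (0, -4, 2); (9/2, -3, 1) → (27/4, 6, -1)
T3 rotate right-handed about the x-axis with cos θ = -5/13, sin θ = 12/13: (0, -4, 2) → (0, -4/13, -58/13); (27/4, 6, -1) → (27/4, -18/13, 77/13)
T4 translate by (2, 1, 3): (0, -4/13, -58/13) → (2, 9/13, -19/13); (27/4, -18/13, 77/13) → (35/4, -5/13, 116/13)
T5 rotate right-handed about the z-axis with cos θ = -12/13, sin θ = -5/13: (2, 9/13, -19/13) → (-267/169, -238/169, -19/13); (35/4, -5/13, 116/13) → (-1390/169, -2035/676, 116/13)

image vertices: (-267/169, -238/169, -19/13), (-1390/169, -2035/676, 116/13)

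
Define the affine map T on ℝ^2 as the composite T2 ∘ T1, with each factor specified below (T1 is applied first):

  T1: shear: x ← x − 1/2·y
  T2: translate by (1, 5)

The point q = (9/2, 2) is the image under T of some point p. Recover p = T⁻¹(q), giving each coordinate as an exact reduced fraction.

p = (2, -3)

T1 = [1 -1/2 0; 0 1 0; 0 0 1]
T2·T1 = [1 -1/2 1; 0 1 5; 0 0 1]
det M = 1; M⁻¹ = [1 1/2 -7/2; 0 1 -5; 0 0 1]
M⁻¹ · (9/2, 2)ᵀ = (2, -3)ᵀ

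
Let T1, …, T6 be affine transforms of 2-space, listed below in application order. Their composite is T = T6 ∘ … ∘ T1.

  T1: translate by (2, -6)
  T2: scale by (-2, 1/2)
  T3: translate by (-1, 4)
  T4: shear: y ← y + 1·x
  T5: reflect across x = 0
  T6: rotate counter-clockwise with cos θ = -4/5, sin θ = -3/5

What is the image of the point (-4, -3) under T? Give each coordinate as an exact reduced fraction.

T(p) = (39/10, -1/5)

T1 translate by (2, -6): (-4, -3) → (-2, -9)
T2 scale by (-2, 1/2): (-2, -9) → (4, -9/2)
T3 translate by (-1, 4): (4, -9/2) → (3, -1/2)
T4 shear: y ← y + 1·x: (3, -1/2) → (3, 5/2)
T5 reflect across x = 0: (3, 5/2) → (-3, 5/2)
T6 rotate counter-clockwise with cos θ = -4/5, sin θ = -3/5: (-3, 5/2) → (39/10, -1/5)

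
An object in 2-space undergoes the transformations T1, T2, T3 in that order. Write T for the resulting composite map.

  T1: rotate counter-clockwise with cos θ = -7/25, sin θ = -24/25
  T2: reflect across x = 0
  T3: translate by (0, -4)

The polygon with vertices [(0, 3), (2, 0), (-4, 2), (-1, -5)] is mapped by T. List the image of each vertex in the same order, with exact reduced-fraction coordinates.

image vertices: (-72/25, -121/25), (14/25, -148/25), (-76/25, -18/25), (113/25, -41/25)

T1 rotate counter-clockwise with cos θ = -7/25, sin θ = -24/25: (0, 3) → (72/25, -21/25); (2, 0) → (-14/25, -48/25); (-4, 2) → (76/25, 82/25); (-1, -5) → (-113/25, 59/25)
T2 reflect across x = 0: (72/25, -21/25) → (-72/25, -21/25); (-14/25, -48/25) → (14/25, -48/25); (76/25, 82/25) → (-76/25, 82/25); (-113/25, 59/25) → (113/25, 59/25)
T3 translate by (0, -4): (-72/25, -21/25) → (-72/25, -121/25); (14/25, -48/25) → (14/25, -148/25); (-76/25, 82/25) → (-76/25, -18/25); (113/25, 59/25) → (113/25, -41/25)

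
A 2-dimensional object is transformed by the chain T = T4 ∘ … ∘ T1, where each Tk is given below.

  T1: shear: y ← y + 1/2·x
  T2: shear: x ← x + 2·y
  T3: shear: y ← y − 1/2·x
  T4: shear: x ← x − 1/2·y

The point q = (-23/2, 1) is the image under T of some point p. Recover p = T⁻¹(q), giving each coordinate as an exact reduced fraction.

T1 = [1 0 0; 1/2 1 0; 0 0 1]
T2·T1 = [2 2 0; 1/2 1 0; 0 0 1]
T3·…·T1 = [2 2 0; -1/2 0 0; 0 0 1]
T4·…·T1 = [9/4 2 0; -1/2 0 0; 0 0 1]
det M = 1; M⁻¹ = [0 -2 0; 1/2 9/4 0; 0 0 1]
M⁻¹ · (-23/2, 1)ᵀ = (-2, -7/2)ᵀ

p = (-2, -7/2)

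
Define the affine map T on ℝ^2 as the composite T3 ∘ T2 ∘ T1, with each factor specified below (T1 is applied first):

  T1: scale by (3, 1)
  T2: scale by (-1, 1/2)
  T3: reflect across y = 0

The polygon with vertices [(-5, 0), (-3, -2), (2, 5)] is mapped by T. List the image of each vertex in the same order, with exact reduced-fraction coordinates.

image vertices: (15, 0), (9, 1), (-6, -5/2)

T1 scale by (3, 1): (-5, 0) → (-15, 0); (-3, -2) → (-9, -2); (2, 5) → (6, 5)
T2 scale by (-1, 1/2): (-15, 0) → (15, 0); (-9, -2) → (9, -1); (6, 5) → (-6, 5/2)
T3 reflect across y = 0: (15, 0) → (15, 0); (9, -1) → (9, 1); (-6, 5/2) → (-6, -5/2)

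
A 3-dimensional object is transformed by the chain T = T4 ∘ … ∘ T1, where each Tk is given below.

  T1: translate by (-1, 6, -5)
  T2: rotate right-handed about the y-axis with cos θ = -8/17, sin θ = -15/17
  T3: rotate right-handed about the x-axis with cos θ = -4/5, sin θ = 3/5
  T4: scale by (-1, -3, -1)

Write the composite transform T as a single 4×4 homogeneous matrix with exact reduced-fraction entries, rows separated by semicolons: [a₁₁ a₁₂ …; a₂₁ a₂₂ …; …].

T1 = [1 0 0 -1; 0 1 0 6; 0 0 1 -5; 0 0 0 1]
T2·T1 = [-8/17 0 -15/17 83/17; 0 1 0 6; 15/17 0 -8/17 25/17; 0 0 0 1]
T3·…·T1 = [-8/17 0 -15/17 83/17; -9/17 -4/5 24/85 -483/85; -12/17 3/5 32/85 206/85; 0 0 0 1]
T4·…·T1 = [8/17 0 15/17 -83/17; 27/17 12/5 -72/85 1449/85; 12/17 -3/5 -32/85 -206/85; 0 0 0 1]

T = [8/17 0 15/17 -83/17; 27/17 12/5 -72/85 1449/85; 12/17 -3/5 -32/85 -206/85; 0 0 0 1]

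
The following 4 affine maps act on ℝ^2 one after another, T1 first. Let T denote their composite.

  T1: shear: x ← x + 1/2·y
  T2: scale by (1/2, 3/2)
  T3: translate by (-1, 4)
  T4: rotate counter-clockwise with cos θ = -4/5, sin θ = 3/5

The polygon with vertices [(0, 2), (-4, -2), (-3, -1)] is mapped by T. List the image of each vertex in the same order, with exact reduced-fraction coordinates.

T1 shear: x ← x + 1/2·y: (0, 2) → (1, 2); (-4, -2) → (-5, -2); (-3, -1) → (-7/2, -1)
T2 scale by (1/2, 3/2): (1, 2) → (1/2, 3); (-5, -2) → (-5/2, -3); (-7/2, -1) → (-7/4, -3/2)
T3 translate by (-1, 4): (1/2, 3) → (-1/2, 7); (-5/2, -3) → (-7/2, 1); (-7/4, -3/2) → (-11/4, 5/2)
T4 rotate counter-clockwise with cos θ = -4/5, sin θ = 3/5: (-1/2, 7) → (-19/5, -59/10); (-7/2, 1) → (11/5, -29/10); (-11/4, 5/2) → (7/10, -73/20)

image vertices: (-19/5, -59/10), (11/5, -29/10), (7/10, -73/20)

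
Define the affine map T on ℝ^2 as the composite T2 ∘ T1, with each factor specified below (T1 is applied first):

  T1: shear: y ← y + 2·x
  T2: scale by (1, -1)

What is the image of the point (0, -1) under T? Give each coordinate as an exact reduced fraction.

T1 shear: y ← y + 2·x: (0, -1) → (0, -1)
T2 scale by (1, -1): (0, -1) → (0, 1)

T(p) = (0, 1)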